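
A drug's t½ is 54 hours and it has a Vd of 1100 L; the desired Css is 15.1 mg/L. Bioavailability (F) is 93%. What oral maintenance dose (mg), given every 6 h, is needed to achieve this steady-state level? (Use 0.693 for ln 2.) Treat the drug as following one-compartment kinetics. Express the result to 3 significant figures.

1380 mg

CL = ln 2 · Vd / t½ = 0.693 × 1100 / 54 = 14.12 L/h
D = CL × Css × τ / F = 14.12 × 15.1 × 6 / 0.93 = 1376 mg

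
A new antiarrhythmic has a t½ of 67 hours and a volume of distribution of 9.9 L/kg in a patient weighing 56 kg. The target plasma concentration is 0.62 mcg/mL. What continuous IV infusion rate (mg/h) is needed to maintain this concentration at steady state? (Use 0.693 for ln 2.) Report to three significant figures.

Vd = 9.9 L/kg × 56 kg = 554.4 L
CL = 0.693 × Vd / t½ = 0.693 × 554.4 / 67 = 5.734 L/h
Infusion rate = CL × Css = 5.734 × 0.62 = 3.555 mg/h

3.56 mg/h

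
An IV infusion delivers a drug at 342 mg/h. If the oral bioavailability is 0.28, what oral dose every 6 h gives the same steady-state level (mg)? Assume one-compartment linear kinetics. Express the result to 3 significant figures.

7330 mg

To maintain the same Css, the systemic dosing rate must be unchanged: F·D/τ = infusion rate.
D = rate × τ / F = 342 × 6 / 0.28 = 7329 mg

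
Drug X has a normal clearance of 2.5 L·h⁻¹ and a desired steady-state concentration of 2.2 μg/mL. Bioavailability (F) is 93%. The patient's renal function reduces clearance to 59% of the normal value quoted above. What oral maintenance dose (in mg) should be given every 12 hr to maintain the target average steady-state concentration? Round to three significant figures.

Patient clearance = 0.59 × 2.500 = 1.475 L/h
D = CL × Css × τ / F = 1.475 × 2.2 × 12 / 0.93 = 41.87 mg

41.9 mg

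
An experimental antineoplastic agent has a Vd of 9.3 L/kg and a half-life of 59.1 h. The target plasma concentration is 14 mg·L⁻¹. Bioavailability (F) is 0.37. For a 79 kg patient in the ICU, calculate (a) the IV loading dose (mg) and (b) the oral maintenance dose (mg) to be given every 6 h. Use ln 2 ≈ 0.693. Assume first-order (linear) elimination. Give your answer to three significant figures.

(a) 10300 mg; (b) 1960 mg

Vd = 9.3 L/kg × 79 kg = 734.7 L
LD = Vd × C = 734.7 × 14 = 10290 mg
CL = 0.693 × Vd / t½ = 0.693 × 734.7 / 59.1 = 8.615 L/h
D = CL × Css × τ / F = 8.615 × 14 × 6 / 0.37 = 1956 mg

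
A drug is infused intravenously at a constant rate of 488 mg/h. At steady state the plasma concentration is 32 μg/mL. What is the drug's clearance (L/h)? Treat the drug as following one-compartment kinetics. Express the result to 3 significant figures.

At steady state, infusion rate = CL × Css, so CL = rate / Css.
CL = 488 / 32 = 15.25 L/h

15.3 L/h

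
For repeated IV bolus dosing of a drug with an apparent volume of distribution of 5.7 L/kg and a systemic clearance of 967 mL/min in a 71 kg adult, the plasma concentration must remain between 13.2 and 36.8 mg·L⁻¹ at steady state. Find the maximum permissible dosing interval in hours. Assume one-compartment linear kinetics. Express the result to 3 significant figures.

Total Vd = 5.7 × 71 = 404.7 L
Convert clearance: 967 mL/min × 60 min/h ÷ 1000 mL/L = 58.02 L/h
k = CL / Vd = 58.02 / 404.7 = 0.1434 h⁻¹
Between IV bolus doses, concentration decays as C = C₀·e^(−kτ), so C_peak/C_trough = e^(kτ).
τ_max = ln(C_peak/C_trough) / k = ln(36.8/13.2) / 0.1434 = 1.025 / 0.1434 = 7.148 h

7.15 h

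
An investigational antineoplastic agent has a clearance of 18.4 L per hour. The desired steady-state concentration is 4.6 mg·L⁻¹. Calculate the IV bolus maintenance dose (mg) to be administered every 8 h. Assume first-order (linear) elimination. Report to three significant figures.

D = CL × Css × τ = 18.40 × 4.6 × 8 = 677.1 mg

677 mg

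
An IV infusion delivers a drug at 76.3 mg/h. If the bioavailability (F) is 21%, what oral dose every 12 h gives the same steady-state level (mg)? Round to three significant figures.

4360 mg

To maintain the same Css, the systemic dosing rate must be unchanged: F·D/τ = infusion rate.
D = rate × τ / F = 76.3 × 12 / 0.21 = 4360 mg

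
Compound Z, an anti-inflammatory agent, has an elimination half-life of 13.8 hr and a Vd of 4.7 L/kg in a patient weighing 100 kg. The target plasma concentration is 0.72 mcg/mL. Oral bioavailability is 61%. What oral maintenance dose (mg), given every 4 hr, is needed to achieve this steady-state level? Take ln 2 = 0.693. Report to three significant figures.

111 mg

Vd = 4.7 L/kg × 100 kg = 470.0 L
CL = ln 2 · Vd / t½ = 0.693 × 470.0 / 13.8 = 23.60 L/h
D = CL × Css × τ / F = 23.60 × 0.72 × 4 / 0.61 = 111.4 mg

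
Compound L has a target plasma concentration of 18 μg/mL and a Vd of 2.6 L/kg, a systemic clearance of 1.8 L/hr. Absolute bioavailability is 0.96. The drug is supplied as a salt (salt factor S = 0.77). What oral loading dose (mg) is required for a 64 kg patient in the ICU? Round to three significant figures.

Total Vd = 2.6 × 64 = 166.4 L
The loading dose fills Vd to the target concentration.
LD = Vd × C / F / S = 166.4 × 18.00 / 0.96 / 0.77 = 4052 mg

4050 mg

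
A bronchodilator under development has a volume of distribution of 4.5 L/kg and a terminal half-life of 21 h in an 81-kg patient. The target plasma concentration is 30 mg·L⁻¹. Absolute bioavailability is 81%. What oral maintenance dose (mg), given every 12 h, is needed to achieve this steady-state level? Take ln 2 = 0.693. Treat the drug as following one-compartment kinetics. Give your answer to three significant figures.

Vd = 4.5 L/kg × 81 kg = 364.5 L
k = 0.693/21 = 0.03300 h⁻¹, so CL = k·Vd = 0.03300 × 364.5 = 12.03 L/h
D = CL × Css × τ / F = 12.03 × 30 × 12 / 0.81 = 5347 mg

5350 mg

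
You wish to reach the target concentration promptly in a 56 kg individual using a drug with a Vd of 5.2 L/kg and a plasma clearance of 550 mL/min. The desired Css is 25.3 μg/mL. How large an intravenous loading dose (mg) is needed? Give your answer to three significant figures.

7370 mg

Vd(total) = 56 kg × 5.2 L/kg = 291.2 L
LD = Vd × C = 291.2 × 25.30 = 7367 mg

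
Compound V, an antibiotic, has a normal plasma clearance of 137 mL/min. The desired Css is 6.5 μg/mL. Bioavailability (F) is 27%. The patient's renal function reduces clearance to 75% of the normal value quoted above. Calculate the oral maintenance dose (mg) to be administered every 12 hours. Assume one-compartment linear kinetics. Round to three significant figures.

1780 mg

CL = 137 mL/min × 60/1000 = 8.220 L/h
Patient clearance = 0.75 × 8.220 = 6.165 L/h
D = CL × Css × τ / F = 6.165 × 6.5 × 12 / 0.27 = 1781 mg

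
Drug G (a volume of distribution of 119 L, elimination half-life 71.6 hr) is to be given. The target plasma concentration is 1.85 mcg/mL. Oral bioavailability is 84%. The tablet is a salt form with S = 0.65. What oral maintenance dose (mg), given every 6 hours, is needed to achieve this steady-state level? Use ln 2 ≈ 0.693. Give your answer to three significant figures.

CL = 0.693 × Vd / t½ = 0.693 × 119.0 / 71.6 = 1.152 L/h
D = CL × Css × τ / F / S = 1.152 × 1.85 × 6 / 0.84 / 0.65 = 23.42 mg

23.4 mg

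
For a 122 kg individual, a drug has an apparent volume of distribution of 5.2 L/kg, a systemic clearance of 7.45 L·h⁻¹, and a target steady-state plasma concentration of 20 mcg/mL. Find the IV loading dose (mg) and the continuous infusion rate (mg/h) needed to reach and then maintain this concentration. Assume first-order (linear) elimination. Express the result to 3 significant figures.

Vd = 5.2 L/kg × 122 kg = 634.4 L
Loading dose = Vd × C = 634.4 × 20 = 12690 mg
Maintenance infusion rate = CL × Css = 7.450 × 20 = 149.0 mg/h

(a) 12700 mg; (b) 149 mg/h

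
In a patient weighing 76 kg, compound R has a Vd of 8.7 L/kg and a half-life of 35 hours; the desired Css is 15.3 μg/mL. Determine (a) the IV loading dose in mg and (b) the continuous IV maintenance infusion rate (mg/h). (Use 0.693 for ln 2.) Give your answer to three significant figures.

Vd = 8.7 L/kg × 76 kg = 661.2 L
LD = Vd × C = 661.2 × 15.3 = 10120 mg
CL = 0.693 × Vd / t½ = 0.693 × 661.2 / 35 = 13.09 L/h
Infusion rate = CL × Css = 13.09 × 15.3 = 200.3 mg/h

(a) 10100 mg; (b) 200 mg/h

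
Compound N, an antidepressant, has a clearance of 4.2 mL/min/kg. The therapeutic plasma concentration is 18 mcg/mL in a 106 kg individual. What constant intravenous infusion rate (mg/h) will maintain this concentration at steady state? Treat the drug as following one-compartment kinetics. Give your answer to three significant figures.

481 mg/h

CL = 4.2 mL/min/kg × 106 kg = 445.2 mL/min = 445.2 × 60/1000 = 26.71 L/h
R₀ = 26.71 × 18 = 480.8 mg/h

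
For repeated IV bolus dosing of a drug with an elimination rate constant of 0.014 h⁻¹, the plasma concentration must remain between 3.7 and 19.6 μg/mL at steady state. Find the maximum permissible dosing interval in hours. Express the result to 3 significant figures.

119 h

Between IV bolus doses, concentration decays as C = C₀·e^(−kτ), so C_peak/C_trough = e^(kτ).
τ_max = ln(C_peak/C_trough) / k = ln(19.6/3.7) / 0.01400 = 1.667 / 0.01400 = 119.1 h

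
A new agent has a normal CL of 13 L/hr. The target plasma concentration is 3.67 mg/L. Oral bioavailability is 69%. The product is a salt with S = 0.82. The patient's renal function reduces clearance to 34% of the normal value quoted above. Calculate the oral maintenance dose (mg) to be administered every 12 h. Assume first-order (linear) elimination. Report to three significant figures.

344 mg

Patient clearance = 0.34 × 13.00 = 4.420 L/h
D = CL × Css × τ / F / S = 4.420 × 3.67 × 12 / 0.69 / 0.82 = 344.0 mg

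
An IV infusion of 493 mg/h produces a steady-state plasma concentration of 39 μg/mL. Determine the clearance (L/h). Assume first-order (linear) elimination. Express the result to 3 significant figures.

At steady state, infusion rate = CL × Css, so CL = rate / Css.
CL = 493 / 39 = 12.64 L/h

12.6 L/h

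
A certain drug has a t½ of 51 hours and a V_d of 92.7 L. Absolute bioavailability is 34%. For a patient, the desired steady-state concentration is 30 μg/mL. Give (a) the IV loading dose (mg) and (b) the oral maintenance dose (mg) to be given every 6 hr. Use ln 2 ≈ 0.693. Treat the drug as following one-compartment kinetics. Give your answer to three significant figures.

LD = Vd × C = 92.70 × 30 = 2781 mg
CL = 0.693 × Vd / t½ = 0.693 × 92.70 / 51 = 1.260 L/h
D = CL × Css × τ / F = 1.260 × 30 × 6 / 0.34 = 667.1 mg

(a) 2780 mg; (b) 667 mg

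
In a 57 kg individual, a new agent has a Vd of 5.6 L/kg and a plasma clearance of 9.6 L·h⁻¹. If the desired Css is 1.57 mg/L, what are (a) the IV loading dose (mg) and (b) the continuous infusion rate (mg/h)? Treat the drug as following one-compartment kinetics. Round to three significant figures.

Vd(total) = 57 kg × 5.6 L/kg = 319.2 L
Loading dose = Vd × C = 319.2 × 1.57 = 501.1 mg
Infusion rate = 9.600 L/h × 1.57 mg/L = 15.07 mg/h

(a) 501 mg; (b) 15.1 mg/h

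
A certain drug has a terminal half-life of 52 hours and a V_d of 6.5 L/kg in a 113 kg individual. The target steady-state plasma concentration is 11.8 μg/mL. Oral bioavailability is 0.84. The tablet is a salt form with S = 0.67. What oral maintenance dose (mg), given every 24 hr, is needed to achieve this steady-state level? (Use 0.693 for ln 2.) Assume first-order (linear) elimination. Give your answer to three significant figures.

4930 mg

Vd(total) = 113 kg × 6.5 L/kg = 734.5 L
k = 0.693/52 = 0.01333 h⁻¹, so CL = k·Vd = 0.01333 × 734.5 = 9.791 L/h
D = CL × Css × τ / F / S = 9.791 × 11.8 × 24 / 0.84 / 0.67 = 4927 mg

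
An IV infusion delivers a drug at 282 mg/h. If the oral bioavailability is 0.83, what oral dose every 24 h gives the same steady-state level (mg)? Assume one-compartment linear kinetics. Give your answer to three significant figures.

8150 mg

To maintain the same Css, the systemic dosing rate must be unchanged: F·D/τ = infusion rate.
D = rate × τ / F = 282 × 24 / 0.83 = 8154 mg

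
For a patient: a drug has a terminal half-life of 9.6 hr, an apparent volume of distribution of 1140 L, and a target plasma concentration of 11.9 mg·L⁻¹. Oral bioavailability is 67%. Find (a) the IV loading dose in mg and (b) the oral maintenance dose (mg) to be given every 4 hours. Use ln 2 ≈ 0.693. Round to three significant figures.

(a) 13600 mg; (b) 5850 mg

LD = Vd × C = 1140 × 11.9 = 13570 mg
CL = 0.693 × Vd / t½ = 0.693 × 1140 / 9.6 = 82.29 L/h
D = CL × Css × τ / F = 82.29 × 11.9 × 4 / 0.67 = 5846 mg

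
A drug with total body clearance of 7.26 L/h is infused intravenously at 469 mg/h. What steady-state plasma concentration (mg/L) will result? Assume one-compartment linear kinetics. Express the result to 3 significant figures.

Css = rate / CL = 469 / 7.260 = 64.60 mg/L

64.6 mg/L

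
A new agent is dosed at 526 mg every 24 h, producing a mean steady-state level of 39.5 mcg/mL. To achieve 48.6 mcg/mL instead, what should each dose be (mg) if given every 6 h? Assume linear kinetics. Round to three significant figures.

With linear kinetics, Css is proportional to dose rate (D/τ) at fixed clearance.
D₂ = D₁ × (Css,target / Css,current) × (τ₂/τ₁) = 526 × (48.6/39.5) × (6/24) = 161.8 mg

162 mg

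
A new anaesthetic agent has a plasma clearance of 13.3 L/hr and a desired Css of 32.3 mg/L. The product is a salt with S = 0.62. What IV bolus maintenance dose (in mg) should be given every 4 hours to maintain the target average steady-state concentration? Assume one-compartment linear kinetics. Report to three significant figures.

At steady state, dose per interval replaces the amount cleared in that interval: S·D/τ = CL·Css.
D = CL × Css × τ / S = 13.30 × 32.3 × 4 / 0.62 = 2772 mg

2770 mg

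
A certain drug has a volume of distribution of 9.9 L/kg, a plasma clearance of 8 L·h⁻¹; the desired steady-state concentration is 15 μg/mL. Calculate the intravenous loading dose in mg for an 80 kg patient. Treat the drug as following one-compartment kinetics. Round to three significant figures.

Total Vd = 9.9 × 80 = 792.0 L
Loading dose depends on Vd (not clearance): it fills the distribution volume.
LD = Vd × C = 792.0 × 15.00 = 11880 mg

11900 mg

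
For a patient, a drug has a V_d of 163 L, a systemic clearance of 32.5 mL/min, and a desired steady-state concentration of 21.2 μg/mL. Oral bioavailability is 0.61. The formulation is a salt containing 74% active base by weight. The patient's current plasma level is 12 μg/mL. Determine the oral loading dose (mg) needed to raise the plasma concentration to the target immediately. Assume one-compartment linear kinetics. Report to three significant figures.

3320 mg

Concentration deficit ΔC = 21.2 − 12 = 9.200 mg/L
LD = Vd × ΔC / F / S = 163.0 × 9.200 / 0.61 / 0.74 = 3322 mg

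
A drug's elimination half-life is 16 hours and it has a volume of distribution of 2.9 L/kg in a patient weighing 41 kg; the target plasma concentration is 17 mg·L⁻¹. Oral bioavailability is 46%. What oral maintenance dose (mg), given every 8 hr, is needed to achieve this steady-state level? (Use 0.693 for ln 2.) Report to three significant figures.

1520 mg

Total Vd = 2.9 × 41 = 118.9 L
CL = 0.693 × Vd / t½ = 0.693 × 118.9 / 16 = 5.150 L/h
D = CL × Css × τ / F = 5.150 × 17 × 8 / 0.46 = 1523 mg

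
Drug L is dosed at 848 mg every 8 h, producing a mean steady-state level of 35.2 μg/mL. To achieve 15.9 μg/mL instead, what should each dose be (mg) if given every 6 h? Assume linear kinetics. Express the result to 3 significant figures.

287 mg

For first-order elimination, Css ∝ F·D/(CL·τ); F and CL are unchanged, so Css ∝ D/τ.
D₂ = D₁ × (Css,target / Css,current) × (τ₂/τ₁) = 848 × (15.9/35.2) × (6/8) = 287.3 mg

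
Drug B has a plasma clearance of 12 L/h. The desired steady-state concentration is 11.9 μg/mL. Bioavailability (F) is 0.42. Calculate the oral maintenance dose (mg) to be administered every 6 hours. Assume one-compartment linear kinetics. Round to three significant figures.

At steady state, dose per interval replaces the amount cleared in that interval: F·D/τ = CL·Css.
D = CL × Css × τ / F = 12.00 × 11.9 × 6 / 0.42 = 2040 mg

2040 mg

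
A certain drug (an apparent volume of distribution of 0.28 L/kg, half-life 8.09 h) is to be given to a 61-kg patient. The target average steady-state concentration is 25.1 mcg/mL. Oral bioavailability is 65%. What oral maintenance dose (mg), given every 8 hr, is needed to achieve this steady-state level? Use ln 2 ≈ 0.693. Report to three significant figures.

452 mg

Total Vd = 0.28 × 61 = 17.08 L
k = 0.693/8.09 = 0.08566 h⁻¹, so CL = k·Vd = 0.08566 × 17.08 = 1.463 L/h
D = CL × Css × τ / F = 1.463 × 25.1 × 8 / 0.65 = 452.0 mg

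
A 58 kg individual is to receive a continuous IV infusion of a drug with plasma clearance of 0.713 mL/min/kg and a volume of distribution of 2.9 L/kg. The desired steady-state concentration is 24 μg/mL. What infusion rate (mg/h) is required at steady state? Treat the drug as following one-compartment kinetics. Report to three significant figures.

59.5 mg/h

CL = 0.713 mL/min/kg × 58 kg = 41.35 mL/min = 41.35 × 60/1000 = 2.481 L/h
Rate = CL × Css = 2.481 × 24 = 59.54 mg/h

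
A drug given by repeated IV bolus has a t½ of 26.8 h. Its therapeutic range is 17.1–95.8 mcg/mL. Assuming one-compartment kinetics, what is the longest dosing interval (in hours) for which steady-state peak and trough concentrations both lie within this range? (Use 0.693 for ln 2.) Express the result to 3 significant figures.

66.6 h

k = 0.693 / t½ = 0.693 / 26.8 = 0.02586 h⁻¹
Between IV bolus doses, concentration decays as C = C₀·e^(−kτ), so C_peak/C_trough = e^(kτ).
τ_max = ln(C_peak/C_trough) / k = ln(95.8/17.1) / 0.02586 = 1.723 / 0.02586 = 66.63 h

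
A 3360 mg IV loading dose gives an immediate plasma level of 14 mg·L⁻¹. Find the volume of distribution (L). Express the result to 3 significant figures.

240 L

Immediately after an IV bolus, C₀ = Dose / Vd, so Vd = Dose / C₀.
Vd = 3360 / 14 = 240.0 L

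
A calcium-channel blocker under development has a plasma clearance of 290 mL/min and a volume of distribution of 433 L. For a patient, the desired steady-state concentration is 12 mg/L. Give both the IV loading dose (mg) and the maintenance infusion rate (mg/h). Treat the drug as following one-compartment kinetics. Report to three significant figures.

(a) 5200 mg; (b) 209 mg/h

Loading dose = Vd × C = 433.0 × 12 = 5196 mg
Convert clearance: 290 mL/min × 60 min/h ÷ 1000 mL/L = 17.40 L/h
Infusion rate = 17.40 L/h × 12 mg/L = 208.8 mg/h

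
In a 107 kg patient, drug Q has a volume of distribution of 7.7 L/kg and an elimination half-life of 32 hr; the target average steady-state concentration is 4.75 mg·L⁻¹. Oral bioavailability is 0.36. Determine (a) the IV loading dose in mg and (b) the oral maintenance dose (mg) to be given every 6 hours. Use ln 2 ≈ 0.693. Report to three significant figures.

(a) 3910 mg; (b) 1410 mg

Total Vd = 7.7 × 107 = 823.9 L
LD = Vd × C = 823.9 × 4.75 = 3914 mg
CL = 0.693 × Vd / t½ = 0.693 × 823.9 / 32 = 17.84 L/h
D = CL × Css × τ / F = 17.84 × 4.75 × 6 / 0.36 = 1412 mg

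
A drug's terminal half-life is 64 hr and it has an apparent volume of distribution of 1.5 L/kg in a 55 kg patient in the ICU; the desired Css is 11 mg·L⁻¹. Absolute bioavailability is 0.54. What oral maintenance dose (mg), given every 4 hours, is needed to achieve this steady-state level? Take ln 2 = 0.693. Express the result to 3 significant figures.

Vd = 1.5 L/kg × 55 kg = 82.50 L
k = 0.693/64 = 0.01083 h⁻¹, so CL = k·Vd = 0.01083 × 82.50 = 0.8935 L/h
D = CL × Css × τ / F = 0.8935 × 11 × 4 / 0.54 = 72.80 mg

72.8 mg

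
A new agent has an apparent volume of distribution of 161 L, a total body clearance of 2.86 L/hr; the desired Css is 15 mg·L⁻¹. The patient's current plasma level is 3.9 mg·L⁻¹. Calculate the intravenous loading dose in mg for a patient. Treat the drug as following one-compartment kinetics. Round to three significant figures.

1790 mg

Concentration deficit ΔC = 15 − 3.9 = 11.10 mg/L
LD = Vd × ΔC = 161.0 × 11.10 = 1787 mg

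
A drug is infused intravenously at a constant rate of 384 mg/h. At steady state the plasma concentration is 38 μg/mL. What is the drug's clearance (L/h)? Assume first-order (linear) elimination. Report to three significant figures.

At steady state, infusion rate = CL × Css, so CL = rate / Css.
CL = 384 / 38 = 10.11 L/h

10.1 L/h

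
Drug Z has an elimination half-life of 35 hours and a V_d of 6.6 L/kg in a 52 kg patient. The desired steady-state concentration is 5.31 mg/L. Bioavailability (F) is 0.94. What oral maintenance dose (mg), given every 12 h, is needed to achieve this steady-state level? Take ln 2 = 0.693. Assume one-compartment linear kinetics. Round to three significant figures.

Vd = 6.6 L/kg × 52 kg = 343.2 L
k = 0.693/35 = 0.01980 h⁻¹, so CL = k·Vd = 0.01980 × 343.2 = 6.795 L/h
D = CL × Css × τ / F = 6.795 × 5.31 × 12 / 0.94 = 460.6 mg

461 mg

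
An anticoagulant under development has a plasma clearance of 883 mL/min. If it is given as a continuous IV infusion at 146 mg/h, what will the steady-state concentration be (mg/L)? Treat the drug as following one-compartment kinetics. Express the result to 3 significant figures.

CL = 883 mL/min × 60/1000 = 52.98 L/h
Css = rate / CL = 146 / 52.98 = 2.756 mg/L

2.76 mg/L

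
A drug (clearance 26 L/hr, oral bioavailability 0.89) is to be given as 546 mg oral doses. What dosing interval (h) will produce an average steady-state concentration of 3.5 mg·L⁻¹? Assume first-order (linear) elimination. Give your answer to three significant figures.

F·D/τ = CL·Css → τ = F·D / (CL·Css).
τ = 0.89 × 546 / (26 × 3.5) = 5.340 h

5.34 h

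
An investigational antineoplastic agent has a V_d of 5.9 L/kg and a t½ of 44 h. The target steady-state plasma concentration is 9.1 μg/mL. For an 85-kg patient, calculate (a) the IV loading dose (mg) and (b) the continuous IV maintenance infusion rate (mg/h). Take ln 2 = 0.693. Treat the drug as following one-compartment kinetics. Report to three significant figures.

(a) 4560 mg; (b) 71.9 mg/h

Vd = 5.9 L/kg × 85 kg = 501.5 L
LD = Vd × C = 501.5 × 9.1 = 4564 mg
CL = 0.693 × Vd / t½ = 0.693 × 501.5 / 44 = 7.899 L/h
Infusion rate = CL × Css = 7.899 × 9.1 = 71.88 mg/h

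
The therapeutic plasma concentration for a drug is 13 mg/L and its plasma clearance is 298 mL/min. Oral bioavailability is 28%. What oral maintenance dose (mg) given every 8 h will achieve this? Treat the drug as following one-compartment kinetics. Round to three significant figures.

6640 mg

Convert clearance: 298 mL/min × 60 min/h ÷ 1000 mL/L = 17.88 L/h
D = CL × Css × τ / F = 17.88 × 13 × 8 / 0.28 = 6641 mg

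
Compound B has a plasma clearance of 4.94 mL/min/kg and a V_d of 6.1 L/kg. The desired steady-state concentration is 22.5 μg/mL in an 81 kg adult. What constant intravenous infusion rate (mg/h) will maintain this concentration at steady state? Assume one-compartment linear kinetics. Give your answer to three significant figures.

CL = 4.94 mL/min/kg × 81 kg = 400.1 mL/min = 400.1 × 60/1000 = 24.01 L/h
Rate = CL × Css = 24.01 × 22.5 = 540.2 mg/h

540 mg/h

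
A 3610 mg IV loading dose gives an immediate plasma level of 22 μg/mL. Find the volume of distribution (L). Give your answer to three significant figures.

164 L

Immediately after an IV bolus, C₀ = Dose / Vd, so Vd = Dose / C₀.
Vd = 3610 / 22 = 164.1 L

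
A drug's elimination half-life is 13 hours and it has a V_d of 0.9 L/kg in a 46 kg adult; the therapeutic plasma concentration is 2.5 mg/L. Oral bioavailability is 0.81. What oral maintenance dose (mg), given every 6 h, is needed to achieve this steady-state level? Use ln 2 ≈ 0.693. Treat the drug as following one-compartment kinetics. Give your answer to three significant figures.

40.9 mg

Vd = 0.9 L/kg × 46 kg = 41.40 L
CL = ln 2 · Vd / t½ = 0.693 × 41.40 / 13 = 2.207 L/h
D = CL × Css × τ / F = 2.207 × 2.5 × 6 / 0.81 = 40.87 mg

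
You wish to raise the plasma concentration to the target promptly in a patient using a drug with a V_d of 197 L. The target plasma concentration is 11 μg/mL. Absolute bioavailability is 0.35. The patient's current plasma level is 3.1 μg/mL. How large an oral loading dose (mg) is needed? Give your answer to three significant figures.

4450 mg

The loading dose fills Vd to the target concentration.
Concentration deficit ΔC = 11 − 3.1 = 7.900 mg/L
LD = Vd × ΔC / F = 197.0 × 7.900 / 0.35 = 4447 mg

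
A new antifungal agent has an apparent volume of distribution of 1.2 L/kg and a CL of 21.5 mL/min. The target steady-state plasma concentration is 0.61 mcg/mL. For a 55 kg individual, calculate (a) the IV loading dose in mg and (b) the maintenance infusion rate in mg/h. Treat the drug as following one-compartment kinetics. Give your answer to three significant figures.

Vd = 1.2 L/kg × 55 kg = 66.00 L
Loading: fill Vd to C_target → 66.00 L × 0.61 mg/L = 40.26 mg
Convert clearance: 21.5 mL/min × 60 min/h ÷ 1000 mL/L = 1.290 L/h
Maintenance: replace elimination → rate = CL × Css = 1.290 × 0.61 = 0.7869 mg/h

(a) 40.3 mg; (b) 0.787 mg/h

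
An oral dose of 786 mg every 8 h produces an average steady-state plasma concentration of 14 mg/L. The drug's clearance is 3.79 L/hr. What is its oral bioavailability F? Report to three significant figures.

F·D/τ = CL·Css at steady state → F = CL·Css·τ / D.
F = 3.79 × 14 × 8 / 786 = 0.540

0.540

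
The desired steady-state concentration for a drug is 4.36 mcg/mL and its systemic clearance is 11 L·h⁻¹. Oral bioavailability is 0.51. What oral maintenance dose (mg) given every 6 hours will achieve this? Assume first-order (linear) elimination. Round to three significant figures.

At steady state, dose per interval replaces the amount cleared in that interval: F·D/τ = CL·Css.
D = CL × Css × τ / F = 11.00 × 4.36 × 6 / 0.51 = 564.2 mg

564 mg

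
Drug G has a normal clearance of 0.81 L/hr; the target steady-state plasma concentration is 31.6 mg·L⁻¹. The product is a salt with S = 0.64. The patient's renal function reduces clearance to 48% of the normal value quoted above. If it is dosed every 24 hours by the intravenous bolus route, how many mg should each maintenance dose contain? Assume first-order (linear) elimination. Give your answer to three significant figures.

461 mg

Patient clearance = 0.48 × 0.8100 = 0.3888 L/h
At steady state, dose per interval replaces the amount cleared in that interval: S·D/τ = CL·Css.
D = CL × Css × τ / S = 0.3888 × 31.6 × 24 / 0.64 = 460.7 mg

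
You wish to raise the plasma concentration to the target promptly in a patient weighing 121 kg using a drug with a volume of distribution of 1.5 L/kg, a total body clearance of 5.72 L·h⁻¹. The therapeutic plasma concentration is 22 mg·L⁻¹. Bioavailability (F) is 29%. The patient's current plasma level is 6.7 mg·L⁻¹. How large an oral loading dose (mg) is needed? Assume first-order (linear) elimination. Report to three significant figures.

9580 mg

Total Vd = 1.5 × 121 = 181.5 L
Concentration deficit ΔC = 22 − 6.7 = 15.30 mg/L
LD = Vd × ΔC / F = 181.5 × 15.30 / 0.29 = 9576 mg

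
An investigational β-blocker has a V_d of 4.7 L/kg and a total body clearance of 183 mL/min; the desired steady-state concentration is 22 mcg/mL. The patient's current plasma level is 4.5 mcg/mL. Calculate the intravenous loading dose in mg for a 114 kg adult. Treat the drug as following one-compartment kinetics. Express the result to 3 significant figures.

9380 mg

Vd(total) = 114 kg × 4.7 L/kg = 535.8 L
Concentration deficit ΔC = 22 − 4.5 = 17.50 mg/L
LD = Vd × ΔC = 535.8 × 17.50 = 9377 mg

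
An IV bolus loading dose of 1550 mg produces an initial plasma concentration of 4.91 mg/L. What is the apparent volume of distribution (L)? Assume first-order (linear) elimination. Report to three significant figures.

Immediately after an IV bolus, C₀ = Dose / Vd, so Vd = Dose / C₀.
Vd = 1550 / 4.91 = 315.7 L

316 L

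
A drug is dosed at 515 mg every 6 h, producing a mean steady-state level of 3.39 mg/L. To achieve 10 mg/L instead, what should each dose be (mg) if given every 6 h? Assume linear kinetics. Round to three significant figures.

1520 mg

For first-order elimination, Css ∝ F·D/(CL·τ); F and CL are unchanged, so Css ∝ D/τ.
D₂ = D₁ × (Css,target / Css,current) = 515 × 10/3.39 = 1519 mg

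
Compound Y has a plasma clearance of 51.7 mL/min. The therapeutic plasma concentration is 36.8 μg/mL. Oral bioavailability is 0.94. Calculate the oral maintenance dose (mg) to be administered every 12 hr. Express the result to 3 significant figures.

Convert clearance: 51.7 mL/min × 60 min/h ÷ 1000 mL/L = 3.102 L/h
D = CL × Css × τ / F = 3.102 × 36.8 × 12 / 0.94 = 1457 mg

1460 mg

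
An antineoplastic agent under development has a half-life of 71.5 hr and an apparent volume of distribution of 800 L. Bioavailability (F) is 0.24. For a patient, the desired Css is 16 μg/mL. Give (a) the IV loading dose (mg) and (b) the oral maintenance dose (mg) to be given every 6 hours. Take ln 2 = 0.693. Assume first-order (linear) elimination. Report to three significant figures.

LD = Vd × C = 800.0 × 16 = 12800 mg
CL = 0.693 × Vd / t½ = 0.693 × 800.0 / 71.5 = 7.754 L/h
D = CL × Css × τ / F = 7.754 × 16 × 6 / 0.24 = 3102 mg

(a) 12800 mg; (b) 3100 mg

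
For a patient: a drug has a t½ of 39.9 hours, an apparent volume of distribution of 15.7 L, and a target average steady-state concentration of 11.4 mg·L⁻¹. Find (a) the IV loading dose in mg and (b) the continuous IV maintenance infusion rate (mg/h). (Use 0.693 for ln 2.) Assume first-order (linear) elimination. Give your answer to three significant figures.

LD = Vd × C = 15.70 × 11.4 = 179.0 mg
CL = 0.693 × Vd / t½ = 0.693 × 15.70 / 39.9 = 0.2727 L/h
Infusion rate = CL × Css = 0.2727 × 11.4 = 3.109 mg/h

(a) 179 mg; (b) 3.11 mg/h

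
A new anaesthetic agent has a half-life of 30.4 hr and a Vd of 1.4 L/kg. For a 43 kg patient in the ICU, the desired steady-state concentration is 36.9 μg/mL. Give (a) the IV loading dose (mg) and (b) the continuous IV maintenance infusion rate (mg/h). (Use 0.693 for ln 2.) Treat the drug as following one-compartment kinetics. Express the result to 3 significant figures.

(a) 2220 mg; (b) 50.6 mg/h

Vd(total) = 43 kg × 1.4 L/kg = 60.20 L
LD = Vd × C = 60.20 × 36.9 = 2221 mg
CL = 0.693 × Vd / t½ = 0.693 × 60.20 / 30.4 = 1.372 L/h
Infusion rate = CL × Css = 1.372 × 36.9 = 50.63 mg/h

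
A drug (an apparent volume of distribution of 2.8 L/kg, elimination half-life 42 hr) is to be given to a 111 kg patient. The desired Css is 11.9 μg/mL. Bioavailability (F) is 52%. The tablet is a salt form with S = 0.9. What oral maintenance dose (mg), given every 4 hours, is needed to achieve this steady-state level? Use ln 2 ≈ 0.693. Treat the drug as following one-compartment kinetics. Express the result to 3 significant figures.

522 mg

Vd(total) = 111 kg × 2.8 L/kg = 310.8 L
CL = 0.693 × Vd / t½ = 0.693 × 310.8 / 42 = 5.128 L/h
D = CL × Css × τ / F / S = 5.128 × 11.9 × 4 / 0.52 / 0.9 = 521.6 mg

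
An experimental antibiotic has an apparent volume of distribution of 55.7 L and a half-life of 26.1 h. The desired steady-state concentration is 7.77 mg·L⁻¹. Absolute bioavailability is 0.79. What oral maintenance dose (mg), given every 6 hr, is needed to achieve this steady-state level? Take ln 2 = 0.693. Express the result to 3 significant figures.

87.3 mg

CL = ln 2 · Vd / t½ = 0.693 × 55.70 / 26.1 = 1.479 L/h
D = CL × Css × τ / F = 1.479 × 7.77 × 6 / 0.79 = 87.28 mg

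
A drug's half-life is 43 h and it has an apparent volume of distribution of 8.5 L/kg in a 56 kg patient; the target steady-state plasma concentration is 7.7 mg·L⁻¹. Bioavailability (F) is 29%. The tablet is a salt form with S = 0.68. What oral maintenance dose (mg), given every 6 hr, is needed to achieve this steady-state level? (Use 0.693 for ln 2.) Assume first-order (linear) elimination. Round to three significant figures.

Vd = 8.5 L/kg × 56 kg = 476.0 L
CL = 0.693 × Vd / t½ = 0.693 × 476.0 / 43 = 7.671 L/h
D = CL × Css × τ / F / S = 7.671 × 7.7 × 6 / 0.29 / 0.68 = 1797 mg

1800 mg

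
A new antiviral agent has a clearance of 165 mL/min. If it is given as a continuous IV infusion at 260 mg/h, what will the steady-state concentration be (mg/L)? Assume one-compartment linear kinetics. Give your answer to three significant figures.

26.3 mg/L

Convert clearance: 165 mL/min × 60 min/h ÷ 1000 mL/L = 9.900 L/h
Css = rate / CL = 260 / 9.900 = 26.26 mg/L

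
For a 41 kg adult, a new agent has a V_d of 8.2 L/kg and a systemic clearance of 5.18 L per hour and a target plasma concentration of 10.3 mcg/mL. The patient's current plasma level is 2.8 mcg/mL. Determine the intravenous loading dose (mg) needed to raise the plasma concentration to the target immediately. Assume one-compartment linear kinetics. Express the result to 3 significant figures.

Total Vd = 8.2 × 41 = 336.2 L
Concentration deficit ΔC = 10.3 − 2.8 = 7.500 mg/L
LD = Vd × ΔC = 336.2 × 7.500 = 2522 mg

2520 mg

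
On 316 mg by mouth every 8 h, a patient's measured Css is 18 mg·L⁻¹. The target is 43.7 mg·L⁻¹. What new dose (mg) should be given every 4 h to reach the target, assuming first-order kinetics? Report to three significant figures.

With linear kinetics, Css is proportional to dose rate (D/τ) at fixed clearance.
D₂ = D₁ × (Css,target / Css,current) × (τ₂/τ₁) = 316 × (43.7/18) × (4/8) = 383.6 mg

384 mg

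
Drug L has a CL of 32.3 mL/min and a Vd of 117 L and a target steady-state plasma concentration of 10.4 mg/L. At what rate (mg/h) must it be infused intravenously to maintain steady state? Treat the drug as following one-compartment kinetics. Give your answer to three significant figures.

20.2 mg/h

CL = 32.3 mL/min = 32.3 × 0.06 = 1.938 L/h
Vd does not affect the maintenance rate; only clearance governs steady-state input.
Infusion rate = CL · Css = 1.938 L/h × 10.4 mg/L = 20.16 mg/h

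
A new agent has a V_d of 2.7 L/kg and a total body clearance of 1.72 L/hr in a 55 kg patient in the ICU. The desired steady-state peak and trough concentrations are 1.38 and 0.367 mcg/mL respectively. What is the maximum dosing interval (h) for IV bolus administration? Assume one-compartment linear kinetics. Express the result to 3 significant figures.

114 h

Vd(total) = 55 kg × 2.7 L/kg = 148.5 L
k = CL / Vd = 1.720 / 148.5 = 0.01158 h⁻¹
Between IV bolus doses, concentration decays as C = C₀·e^(−kτ), so C_peak/C_trough = e^(kτ).
τ_max = ln(C_peak/C_trough) / k = ln(1.38/0.367) / 0.01158 = 1.324 / 0.01158 = 114.3 h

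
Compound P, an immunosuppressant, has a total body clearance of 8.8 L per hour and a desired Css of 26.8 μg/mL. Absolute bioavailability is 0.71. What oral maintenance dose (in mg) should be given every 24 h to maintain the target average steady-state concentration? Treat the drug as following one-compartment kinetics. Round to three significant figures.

D = CL × Css × τ / F = 8.800 × 26.8 × 24 / 0.71 = 7972 mg

7970 mg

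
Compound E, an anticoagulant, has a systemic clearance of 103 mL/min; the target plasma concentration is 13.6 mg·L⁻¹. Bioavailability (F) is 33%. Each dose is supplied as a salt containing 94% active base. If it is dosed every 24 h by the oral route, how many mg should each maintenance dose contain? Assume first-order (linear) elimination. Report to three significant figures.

CL = 103 mL/min = 103 × 0.06 = 6.180 L/h
D = CL × Css × τ / F / S = 6.180 × 13.6 × 24 / 0.33 / 0.94 = 6503 mg

6500 mg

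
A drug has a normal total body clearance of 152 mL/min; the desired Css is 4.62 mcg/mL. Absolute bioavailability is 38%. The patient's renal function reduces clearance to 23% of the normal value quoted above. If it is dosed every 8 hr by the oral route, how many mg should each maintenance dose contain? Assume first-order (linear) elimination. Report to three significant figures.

204 mg

CL = 152 mL/min × 60/1000 = 9.120 L/h
Patient clearance = 0.23 × 9.120 = 2.098 L/h
D = CL × Css × τ / F = 2.098 × 4.62 × 8 / 0.38 = 204.1 mg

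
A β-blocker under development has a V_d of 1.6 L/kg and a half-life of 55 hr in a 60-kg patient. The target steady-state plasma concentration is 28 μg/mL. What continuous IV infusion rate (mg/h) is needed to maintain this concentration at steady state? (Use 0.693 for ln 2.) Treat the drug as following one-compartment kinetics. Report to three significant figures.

33.9 mg/h

Vd(total) = 60 kg × 1.6 L/kg = 96.00 L
CL = 0.693 × Vd / t½ = 0.693 × 96.00 / 55 = 1.210 L/h
Infusion rate = CL × Css = 1.210 × 28 = 33.88 mg/h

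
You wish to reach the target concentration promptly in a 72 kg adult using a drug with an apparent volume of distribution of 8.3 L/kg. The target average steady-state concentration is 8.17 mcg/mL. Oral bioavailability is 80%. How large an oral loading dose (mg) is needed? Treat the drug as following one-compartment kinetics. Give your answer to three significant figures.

6100 mg

Vd(total) = 72 kg × 8.3 L/kg = 597.6 L
LD = Vd × C / F = 597.6 × 8.170 / 0.8 = 6103 mg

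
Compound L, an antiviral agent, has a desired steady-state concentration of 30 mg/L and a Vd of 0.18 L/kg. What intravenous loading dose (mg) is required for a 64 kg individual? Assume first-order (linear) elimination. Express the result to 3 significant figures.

Vd = 0.18 L/kg × 64 kg = 11.52 L
LD = Vd × C = 11.52 × 30.00 = 345.6 mg

346 mg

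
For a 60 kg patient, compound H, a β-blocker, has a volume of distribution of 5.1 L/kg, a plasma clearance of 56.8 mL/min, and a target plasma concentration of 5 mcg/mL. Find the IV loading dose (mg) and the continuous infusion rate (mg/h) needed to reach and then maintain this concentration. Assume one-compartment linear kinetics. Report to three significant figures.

Vd = 5.1 L/kg × 60 kg = 306.0 L
LD = Vd · C_target = 306.0 × 5 = 1530 mg
Convert clearance: 56.8 mL/min × 60 min/h ÷ 1000 mL/L = 3.408 L/h
Infusion rate = 3.408 L/h × 5 mg/L = 17.04 mg/h

(a) 1530 mg; (b) 17.0 mg/h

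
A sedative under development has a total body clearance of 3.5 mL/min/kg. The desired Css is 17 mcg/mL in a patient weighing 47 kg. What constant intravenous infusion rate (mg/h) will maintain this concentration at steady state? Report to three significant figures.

168 mg/h

CL = 3.5 mL/min/kg × 47 kg = 164.5 mL/min = 164.5 × 60/1000 = 9.870 L/h
Rate = CL × Css = 9.870 × 17 = 167.8 mg/h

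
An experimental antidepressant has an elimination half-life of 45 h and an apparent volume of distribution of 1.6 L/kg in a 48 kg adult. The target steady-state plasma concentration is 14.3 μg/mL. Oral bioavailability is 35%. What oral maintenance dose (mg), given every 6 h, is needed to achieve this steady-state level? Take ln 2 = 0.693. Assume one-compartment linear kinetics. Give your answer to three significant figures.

290 mg

Total Vd = 1.6 × 48 = 76.80 L
CL = ln 2 · Vd / t½ = 0.693 × 76.80 / 45 = 1.183 L/h
D = CL × Css × τ / F = 1.183 × 14.3 × 6 / 0.35 = 290.0 mg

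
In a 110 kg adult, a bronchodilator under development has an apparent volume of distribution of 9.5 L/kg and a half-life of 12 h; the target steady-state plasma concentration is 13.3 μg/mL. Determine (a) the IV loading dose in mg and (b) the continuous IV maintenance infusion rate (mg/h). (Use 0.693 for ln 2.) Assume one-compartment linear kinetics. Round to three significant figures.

(a) 13900 mg; (b) 803 mg/h

Total Vd = 9.5 × 110 = 1045 L
LD = Vd × C = 1045 × 13.3 = 13900 mg
CL = 0.693 × Vd / t½ = 0.693 × 1045 / 12 = 60.35 L/h
Infusion rate = CL × Css = 60.35 × 13.3 = 802.7 mg/h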